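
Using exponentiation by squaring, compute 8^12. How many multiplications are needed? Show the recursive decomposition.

Computing 8^12 by squaring (build up from 8^1; each line after the first costs one multiplication):

8^1 = 8
8^2 = (8^1)^2 = 8^2 = 64
8^3 = 8 * 8^2 = 8 * 64 = 512
8^6 = (8^3)^2 = 512^2 = 262144
8^12 = (8^6)^2 = 262144^2 = 68719476736

Result: 68719476736
Multiplications needed: 4 (4 lines after 8^1)

8^12 = 68719476736. Using exponentiation by squaring, this requires 4 multiplications. The key idea: if the exponent is even, square the half-power; if odd, multiply by the base once.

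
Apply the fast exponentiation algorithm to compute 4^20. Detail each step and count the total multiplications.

Computing 4^20 by squaring (build up from 4^1; each line after the first costs one multiplication):

4^1 = 4
4^2 = (4^1)^2 = 4^2 = 16
4^4 = (4^2)^2 = 16^2 = 256
4^5 = 4 * 4^4 = 4 * 256 = 1024
4^10 = (4^5)^2 = 1024^2 = 1048576
4^20 = (4^10)^2 = 1048576^2 = 1099511627776

Result: 1099511627776
Multiplications needed: 5 (5 lines after 4^1)

4^20 = 1099511627776. Using exponentiation by squaring, this requires 5 multiplications. The key idea: if the exponent is even, square the half-power; if odd, multiply by the base once.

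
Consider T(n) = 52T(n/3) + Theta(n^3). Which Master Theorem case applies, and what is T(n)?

Master Theorem for T(n) = 52T(n/3) + O(n^3):

a = 52, b = 3, c = 3
log_b(a) = log_3(52) = 3.5966

Case 1: c = 3 < log_3(52) = 3.5966
T(n) = O(n^(log_3 52))

For T(n) = 52T(n/3) + O(n^3): log_3(52) = 3.5966. This is Case 1 of the Master Theorem (c < log_b(a), work dominated by leaves), giving O(n^(log_3 52)).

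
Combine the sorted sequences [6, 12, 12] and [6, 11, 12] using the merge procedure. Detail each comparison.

Merging process:

Compare 6 vs 6: take 6 from left. Merged: [6]
Compare 12 vs 6: take 6 from right. Merged: [6, 6]
Compare 12 vs 11: take 11 from right. Merged: [6, 6, 11]
Compare 12 vs 12: take 12 from left. Merged: [6, 6, 11, 12]
Compare 12 vs 12: take 12 from left. Merged: [6, 6, 11, 12, 12]
Append remaining from right: [12]. Merged: [6, 6, 11, 12, 12, 12]

Final merged array: [6, 6, 11, 12, 12, 12]
Total comparisons: 5

The merged array is [6, 6, 11, 12, 12, 12], requiring 5 comparisons. The merge step runs in O(n) time where n is the total number of elements.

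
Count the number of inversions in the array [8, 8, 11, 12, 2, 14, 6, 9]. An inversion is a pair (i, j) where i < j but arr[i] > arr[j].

Finding inversions in [8, 8, 11, 12, 2, 14, 6, 9]:

(0, 4): arr[0]=8 > arr[4]=2
(0, 6): arr[0]=8 > arr[6]=6
(1, 4): arr[1]=8 > arr[4]=2
(1, 6): arr[1]=8 > arr[6]=6
(2, 4): arr[2]=11 > arr[4]=2
(2, 6): arr[2]=11 > arr[6]=6
(2, 7): arr[2]=11 > arr[7]=9
(3, 4): arr[3]=12 > arr[4]=2
(3, 6): arr[3]=12 > arr[6]=6
(3, 7): arr[3]=12 > arr[7]=9
(5, 6): arr[5]=14 > arr[6]=6
(5, 7): arr[5]=14 > arr[7]=9

Total inversions: 12

The array has 12 inversion(s): (0,4), (0,6), (1,4), (1,6), (2,4), (2,6), (2,7), (3,4), (3,6), (3,7), (5,6), (5,7). Each pair (i,j) satisfies i < j and arr[i] > arr[j].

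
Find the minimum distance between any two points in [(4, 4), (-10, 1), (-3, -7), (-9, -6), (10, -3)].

Computing all pairwise distances among 5 points:

d((4, 4), (-10, 1)) = 14.3178
d((4, 4), (-3, -7)) = 13.0384
d((4, 4), (-9, -6)) = 16.4012
d((4, 4), (10, -3)) = 9.2195
d((-10, 1), (-3, -7)) = 10.6301
d((-10, 1), (-9, -6)) = 7.0711
d((-10, 1), (10, -3)) = 20.3961
d((-3, -7), (-9, -6)) = 6.0828 <-- minimum
d((-3, -7), (10, -3)) = 13.6015
d((-9, -6), (10, -3)) = 19.2354

Closest pair: (-3, -7) and (-9, -6) with distance 6.0828

The closest pair is (-3, -7) and (-9, -6) with Euclidean distance 6.0828. For 5 points, brute-force pairwise comparison is shown above. For large n, the divide-and-conquer algorithm (sort by x, recurse on halves, check the dividing strip) achieves O(n log n).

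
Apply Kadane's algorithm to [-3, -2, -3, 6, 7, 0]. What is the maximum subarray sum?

Using Kadane's algorithm on [-3, -2, -3, 6, 7, 0]:

Scanning through the array:
Position 1 (value -2): max_ending_here = -2, max_so_far = -2
Position 2 (value -3): max_ending_here = -3, max_so_far = -2
Position 3 (value 6): max_ending_here = 6, max_so_far = 6
Position 4 (value 7): max_ending_here = 13, max_so_far = 13
Position 5 (value 0): max_ending_here = 13, max_so_far = 13

Maximum subarray: [6, 7]
Maximum sum: 13

The maximum subarray is [6, 7] with sum 13. This subarray runs from index 3 to index 4.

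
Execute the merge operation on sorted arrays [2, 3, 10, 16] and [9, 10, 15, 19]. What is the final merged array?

Merging process:

Compare 2 vs 9: take 2 from left. Merged: [2]
Compare 3 vs 9: take 3 from left. Merged: [2, 3]
Compare 10 vs 9: take 9 from right. Merged: [2, 3, 9]
Compare 10 vs 10: take 10 from left. Merged: [2, 3, 9, 10]
Compare 16 vs 10: take 10 from right. Merged: [2, 3, 9, 10, 10]
Compare 16 vs 15: take 15 from right. Merged: [2, 3, 9, 10, 10, 15]
Compare 16 vs 19: take 16 from left. Merged: [2, 3, 9, 10, 10, 15, 16]
Append remaining from right: [19]. Merged: [2, 3, 9, 10, 10, 15, 16, 19]

Final merged array: [2, 3, 9, 10, 10, 15, 16, 19]
Total comparisons: 7

The merged array is [2, 3, 9, 10, 10, 15, 16, 19], requiring 7 comparisons. The merge step runs in O(n) time where n is the total number of elements.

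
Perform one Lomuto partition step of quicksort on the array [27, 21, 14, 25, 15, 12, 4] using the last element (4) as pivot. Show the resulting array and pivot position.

Lomuto partition with pivot = 4:

Initial array: [27, 21, 14, 25, 15, 12, 4]

arr[0]=27 > 4: no swap
arr[1]=21 > 4: no swap
arr[2]=14 > 4: no swap
arr[3]=25 > 4: no swap
arr[4]=15 > 4: no swap
arr[5]=12 > 4: no swap

Place pivot at position 0: [4, 21, 14, 25, 15, 12, 27]
Pivot position: 0

After partitioning with pivot 4, the array becomes [4, 21, 14, 25, 15, 12, 27]. The pivot is placed at index 0. All elements to the left of the pivot are <= 4, and all elements to the right are > 4.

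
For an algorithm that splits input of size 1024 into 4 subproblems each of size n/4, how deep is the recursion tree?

For divide and conquer with division factor 4:

Problem sizes at each level:
Level 0: 1024
Level 1: 256
Level 2: 64
Level 3: 16
Level 4: 4
Level 5: 1

The root is level 0 and the size-1 base case is level 5 (the tree spans levels 0 through 5, i.e. 6 levels counting the root), so the depth is the number of divisions: log_4(1024) = 5

The recursion tree depth is log_4(1024) = 5. At each level, the problem size is divided by 4, so it takes 5 divisions to reduce to a base case of size 1. The algorithm makes 4 recursive calls at each level.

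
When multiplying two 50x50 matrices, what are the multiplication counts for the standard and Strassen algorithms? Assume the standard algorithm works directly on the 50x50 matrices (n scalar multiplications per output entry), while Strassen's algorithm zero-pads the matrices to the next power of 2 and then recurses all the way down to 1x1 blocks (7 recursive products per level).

Matrix multiplication for 50x50 matrices:

Strassen's algorithm requires power-of-2 dimensions. Pad 50x50 to 64x64 (next power of 2).

Standard algorithm: 50^3 = 125000 multiplications
Strassen's algorithm: 7^(log2(64)) = 7^6 = 117649 multiplications
Savings: 125000 - 117649 = 7351 multiplications

Standard: 125000 multiplications (50^3). Strassen: 117649 multiplications (7^6, after padding to 64x64). Strassen reduces 8 recursive multiplications to 7 at each level.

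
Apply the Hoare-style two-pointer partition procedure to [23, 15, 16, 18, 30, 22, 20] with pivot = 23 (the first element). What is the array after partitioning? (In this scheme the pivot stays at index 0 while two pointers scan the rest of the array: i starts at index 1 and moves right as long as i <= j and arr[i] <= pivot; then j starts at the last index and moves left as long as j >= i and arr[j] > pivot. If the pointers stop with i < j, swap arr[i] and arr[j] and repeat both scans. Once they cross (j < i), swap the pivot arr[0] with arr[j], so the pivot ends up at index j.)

Hoare-style two-pointer partition with pivot = 23:

Initial array: [23, 15, 16, 18, 30, 22, 20]

Pointers start at i = 1, j = 6.
i stops at index 4 (arr[4]=30 > 23), j stops at index 6 (arr[6]=20 <= 23): swap arr[4] and arr[6], array becomes [23, 15, 16, 18, 20, 22, 30]
i ends at 6, j ends at 5: the pointers have crossed (j < i), so scanning stops.

Swap pivot arr[0] with arr[5] to place pivot at position 5: [22, 15, 16, 18, 20, 23, 30]
Pivot position: 5

After partitioning with pivot 23, the array becomes [22, 15, 16, 18, 20, 23, 30]. The pivot is placed at index 5. All elements to the left of the pivot are <= 23, and all elements to the right are > 23.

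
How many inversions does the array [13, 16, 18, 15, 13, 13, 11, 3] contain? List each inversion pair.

Finding inversions in [13, 16, 18, 15, 13, 13, 11, 3]:

(0, 6): arr[0]=13 > arr[6]=11
(0, 7): arr[0]=13 > arr[7]=3
(1, 3): arr[1]=16 > arr[3]=15
(1, 4): arr[1]=16 > arr[4]=13
(1, 5): arr[1]=16 > arr[5]=13
(1, 6): arr[1]=16 > arr[6]=11
(1, 7): arr[1]=16 > arr[7]=3
(2, 3): arr[2]=18 > arr[3]=15
(2, 4): arr[2]=18 > arr[4]=13
(2, 5): arr[2]=18 > arr[5]=13
(2, 6): arr[2]=18 > arr[6]=11
(2, 7): arr[2]=18 > arr[7]=3
(3, 4): arr[3]=15 > arr[4]=13
(3, 5): arr[3]=15 > arr[5]=13
(3, 6): arr[3]=15 > arr[6]=11
(3, 7): arr[3]=15 > arr[7]=3
(4, 6): arr[4]=13 > arr[6]=11
(4, 7): arr[4]=13 > arr[7]=3
(5, 6): arr[5]=13 > arr[6]=11
(5, 7): arr[5]=13 > arr[7]=3
(6, 7): arr[6]=11 > arr[7]=3

Total inversions: 21

The array has 21 inversion(s): (0,6), (0,7), (1,3), (1,4), (1,5), (1,6), (1,7), (2,3), (2,4), (2,5), (2,6), (2,7), (3,4), (3,5), (3,6), (3,7), (4,6), (4,7), (5,6), (5,7), (6,7). Each pair (i,j) satisfies i < j and arr[i] > arr[j].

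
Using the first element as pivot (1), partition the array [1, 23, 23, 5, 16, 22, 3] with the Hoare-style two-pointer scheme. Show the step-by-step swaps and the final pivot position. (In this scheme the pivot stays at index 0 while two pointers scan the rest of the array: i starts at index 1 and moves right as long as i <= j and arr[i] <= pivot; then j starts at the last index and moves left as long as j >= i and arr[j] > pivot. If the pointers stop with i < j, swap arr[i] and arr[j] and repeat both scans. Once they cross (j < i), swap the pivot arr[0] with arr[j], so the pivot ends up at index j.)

Hoare-style two-pointer partition with pivot = 1:

Initial array: [1, 23, 23, 5, 16, 22, 3]

Pointers start at i = 1, j = 6.
i ends at 1, j ends at 0: the pointers have crossed (j < i), so scanning stops.

j = 0, so swapping arr[0] with arr[j] leaves the pivot at position 0: [1, 23, 23, 5, 16, 22, 3]
Pivot position: 0

After partitioning with pivot 1, the array becomes [1, 23, 23, 5, 16, 22, 3]. The pivot is placed at index 0. All elements to the left of the pivot are <= 1, and all elements to the right are > 1.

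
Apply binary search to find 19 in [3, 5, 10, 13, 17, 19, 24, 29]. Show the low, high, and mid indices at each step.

Binary search for 19 in [3, 5, 10, 13, 17, 19, 24, 29]:

lo=0, hi=7, mid=3, arr[mid]=13 -> 13 < 19, search right half
lo=4, hi=7, mid=5, arr[mid]=19 -> Found target at index 5!

Binary search finds 19 at index 5 after 2 comparisons. The search repeatedly halves the search space by comparing with the middle element.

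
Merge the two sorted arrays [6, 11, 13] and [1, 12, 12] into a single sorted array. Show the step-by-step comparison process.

Merging process:

Compare 6 vs 1: take 1 from right. Merged: [1]
Compare 6 vs 12: take 6 from left. Merged: [1, 6]
Compare 11 vs 12: take 11 from left. Merged: [1, 6, 11]
Compare 13 vs 12: take 12 from right. Merged: [1, 6, 11, 12]
Compare 13 vs 12: take 12 from right. Merged: [1, 6, 11, 12, 12]
Append remaining from left: [13]. Merged: [1, 6, 11, 12, 12, 13]

Final merged array: [1, 6, 11, 12, 12, 13]
Total comparisons: 5

The merged array is [1, 6, 11, 12, 12, 13], requiring 5 comparisons. The merge step runs in O(n) time where n is the total number of elements.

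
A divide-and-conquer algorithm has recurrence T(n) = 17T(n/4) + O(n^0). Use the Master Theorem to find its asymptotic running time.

Master Theorem for T(n) = 17T(n/4) + O(n^0):

a = 17, b = 4, c = 0
log_b(a) = log_4(17) = 2.0437

Case 1: c = 0 < log_4(17) = 2.0437
T(n) = O(n^(log_4 17))

For T(n) = 17T(n/4) + O(n^0): log_4(17) = 2.0437. This is Case 1 of the Master Theorem (c < log_b(a), work dominated by leaves), giving O(n^(log_4 17)).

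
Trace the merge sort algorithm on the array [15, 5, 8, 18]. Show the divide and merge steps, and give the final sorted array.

Merge sort trace:

Split: [15, 5, 8, 18] -> [15, 5] and [8, 18]
  Split: [15, 5] -> [15] and [5]
  Merge: [15] + [5] -> [5, 15]
  Split: [8, 18] -> [8] and [18]
  Merge: [8] + [18] -> [8, 18]
Merge: [5, 15] + [8, 18] -> [5, 8, 15, 18]

Final sorted array: [5, 8, 15, 18]

The merge sort proceeds by recursively splitting the array and merging sorted halves.
After all merges, the sorted array is [5, 8, 15, 18].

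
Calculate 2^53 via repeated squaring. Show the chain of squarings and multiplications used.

Computing 2^53 by squaring (build up from 2^1; each line after the first costs one multiplication):

2^1 = 2
2^2 = (2^1)^2 = 2^2 = 4
2^3 = 2 * 2^2 = 2 * 4 = 8
2^6 = (2^3)^2 = 8^2 = 64
2^12 = (2^6)^2 = 64^2 = 4096
2^13 = 2 * 2^12 = 2 * 4096 = 8192
2^26 = (2^13)^2 = 8192^2 = 67108864
2^52 = (2^26)^2 = 67108864^2 = 4503599627370496
2^53 = 2 * 2^52 = 2 * 4503599627370496 = 9007199254740992

Result: 9007199254740992
Multiplications needed: 8 (8 lines after 2^1)

2^53 = 9007199254740992. Using exponentiation by squaring, this requires 8 multiplications. The key idea: if the exponent is even, square the half-power; if odd, multiply by the base once.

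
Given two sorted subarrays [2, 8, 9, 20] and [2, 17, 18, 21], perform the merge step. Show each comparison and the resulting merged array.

Merging process:

Compare 2 vs 2: take 2 from left. Merged: [2]
Compare 8 vs 2: take 2 from right. Merged: [2, 2]
Compare 8 vs 17: take 8 from left. Merged: [2, 2, 8]
Compare 9 vs 17: take 9 from left. Merged: [2, 2, 8, 9]
Compare 20 vs 17: take 17 from right. Merged: [2, 2, 8, 9, 17]
Compare 20 vs 18: take 18 from right. Merged: [2, 2, 8, 9, 17, 18]
Compare 20 vs 21: take 20 from left. Merged: [2, 2, 8, 9, 17, 18, 20]
Append remaining from right: [21]. Merged: [2, 2, 8, 9, 17, 18, 20, 21]

Final merged array: [2, 2, 8, 9, 17, 18, 20, 21]
Total comparisons: 7

The merged array is [2, 2, 8, 9, 17, 18, 20, 21], requiring 7 comparisons. The merge step runs in O(n) time where n is the total number of elements.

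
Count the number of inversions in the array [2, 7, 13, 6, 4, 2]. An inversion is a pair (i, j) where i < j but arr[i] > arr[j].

Finding inversions in [2, 7, 13, 6, 4, 2]:

(1, 3): arr[1]=7 > arr[3]=6
(1, 4): arr[1]=7 > arr[4]=4
(1, 5): arr[1]=7 > arr[5]=2
(2, 3): arr[2]=13 > arr[3]=6
(2, 4): arr[2]=13 > arr[4]=4
(2, 5): arr[2]=13 > arr[5]=2
(3, 4): arr[3]=6 > arr[4]=4
(3, 5): arr[3]=6 > arr[5]=2
(4, 5): arr[4]=4 > arr[5]=2

Total inversions: 9

The array has 9 inversion(s): (1,3), (1,4), (1,5), (2,3), (2,4), (2,5), (3,4), (3,5), (4,5). Each pair (i,j) satisfies i < j and arr[i] > arr[j].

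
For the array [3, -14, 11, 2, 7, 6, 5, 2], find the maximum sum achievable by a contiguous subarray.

Using Kadane's algorithm on [3, -14, 11, 2, 7, 6, 5, 2]:

Scanning through the array:
Position 1 (value -14): max_ending_here = -11, max_so_far = 3
Position 2 (value 11): max_ending_here = 11, max_so_far = 11
Position 3 (value 2): max_ending_here = 13, max_so_far = 13
Position 4 (value 7): max_ending_here = 20, max_so_far = 20
Position 5 (value 6): max_ending_here = 26, max_so_far = 26
Position 6 (value 5): max_ending_here = 31, max_so_far = 31
Position 7 (value 2): max_ending_here = 33, max_so_far = 33

Maximum subarray: [11, 2, 7, 6, 5, 2]
Maximum sum: 33

The maximum subarray is [11, 2, 7, 6, 5, 2] with sum 33. This subarray runs from index 2 to index 7.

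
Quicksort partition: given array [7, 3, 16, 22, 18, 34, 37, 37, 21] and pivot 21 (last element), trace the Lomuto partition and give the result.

Lomuto partition with pivot = 21:

Initial array: [7, 3, 16, 22, 18, 34, 37, 37, 21]

arr[0]=7 <= 21: swap with position 0, array becomes [7, 3, 16, 22, 18, 34, 37, 37, 21]
arr[1]=3 <= 21: swap with position 1, array becomes [7, 3, 16, 22, 18, 34, 37, 37, 21]
arr[2]=16 <= 21: swap with position 2, array becomes [7, 3, 16, 22, 18, 34, 37, 37, 21]
arr[3]=22 > 21: no swap
arr[4]=18 <= 21: swap with position 3, array becomes [7, 3, 16, 18, 22, 34, 37, 37, 21]
arr[5]=34 > 21: no swap
arr[6]=37 > 21: no swap
arr[7]=37 > 21: no swap

Place pivot at position 4: [7, 3, 16, 18, 21, 34, 37, 37, 22]
Pivot position: 4

After partitioning with pivot 21, the array becomes [7, 3, 16, 18, 21, 34, 37, 37, 22]. The pivot is placed at index 4. All elements to the left of the pivot are <= 21, and all elements to the right are > 21.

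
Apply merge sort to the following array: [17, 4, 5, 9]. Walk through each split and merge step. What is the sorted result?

Merge sort trace:

Split: [17, 4, 5, 9] -> [17, 4] and [5, 9]
  Split: [17, 4] -> [17] and [4]
  Merge: [17] + [4] -> [4, 17]
  Split: [5, 9] -> [5] and [9]
  Merge: [5] + [9] -> [5, 9]
Merge: [4, 17] + [5, 9] -> [4, 5, 9, 17]

Final sorted array: [4, 5, 9, 17]

The merge sort proceeds by recursively splitting the array and merging sorted halves.
After all merges, the sorted array is [4, 5, 9, 17].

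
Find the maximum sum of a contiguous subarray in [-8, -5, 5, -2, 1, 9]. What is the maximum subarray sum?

Using Kadane's algorithm on [-8, -5, 5, -2, 1, 9]:

Scanning through the array:
Position 1 (value -5): max_ending_here = -5, max_so_far = -5
Position 2 (value 5): max_ending_here = 5, max_so_far = 5
Position 3 (value -2): max_ending_here = 3, max_so_far = 5
Position 4 (value 1): max_ending_here = 4, max_so_far = 5
Position 5 (value 9): max_ending_here = 13, max_so_far = 13

Maximum subarray: [5, -2, 1, 9]
Maximum sum: 13

The maximum subarray is [5, -2, 1, 9] with sum 13. This subarray runs from index 2 to index 5.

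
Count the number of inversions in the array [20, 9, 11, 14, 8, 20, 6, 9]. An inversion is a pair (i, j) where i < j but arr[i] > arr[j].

Finding inversions in [20, 9, 11, 14, 8, 20, 6, 9]:

(0, 1): arr[0]=20 > arr[1]=9
(0, 2): arr[0]=20 > arr[2]=11
(0, 3): arr[0]=20 > arr[3]=14
(0, 4): arr[0]=20 > arr[4]=8
(0, 6): arr[0]=20 > arr[6]=6
(0, 7): arr[0]=20 > arr[7]=9
(1, 4): arr[1]=9 > arr[4]=8
(1, 6): arr[1]=9 > arr[6]=6
(2, 4): arr[2]=11 > arr[4]=8
(2, 6): arr[2]=11 > arr[6]=6
(2, 7): arr[2]=11 > arr[7]=9
(3, 4): arr[3]=14 > arr[4]=8
(3, 6): arr[3]=14 > arr[6]=6
(3, 7): arr[3]=14 > arr[7]=9
(4, 6): arr[4]=8 > arr[6]=6
(5, 6): arr[5]=20 > arr[6]=6
(5, 7): arr[5]=20 > arr[7]=9

Total inversions: 17

The array has 17 inversion(s): (0,1), (0,2), (0,3), (0,4), (0,6), (0,7), (1,4), (1,6), (2,4), (2,6), (2,7), (3,4), (3,6), (3,7), (4,6), (5,6), (5,7). Each pair (i,j) satisfies i < j and arr[i] > arr[j].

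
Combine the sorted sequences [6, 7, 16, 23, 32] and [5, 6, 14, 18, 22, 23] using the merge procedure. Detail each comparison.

Merging process:

Compare 6 vs 5: take 5 from right. Merged: [5]
Compare 6 vs 6: take 6 from left. Merged: [5, 6]
Compare 7 vs 6: take 6 from right. Merged: [5, 6, 6]
Compare 7 vs 14: take 7 from left. Merged: [5, 6, 6, 7]
Compare 16 vs 14: take 14 from right. Merged: [5, 6, 6, 7, 14]
Compare 16 vs 18: take 16 from left. Merged: [5, 6, 6, 7, 14, 16]
Compare 23 vs 18: take 18 from right. Merged: [5, 6, 6, 7, 14, 16, 18]
Compare 23 vs 22: take 22 from right. Merged: [5, 6, 6, 7, 14, 16, 18, 22]
Compare 23 vs 23: take 23 from left. Merged: [5, 6, 6, 7, 14, 16, 18, 22, 23]
Compare 32 vs 23: take 23 from right. Merged: [5, 6, 6, 7, 14, 16, 18, 22, 23, 23]
Append remaining from left: [32]. Merged: [5, 6, 6, 7, 14, 16, 18, 22, 23, 23, 32]

Final merged array: [5, 6, 6, 7, 14, 16, 18, 22, 23, 23, 32]
Total comparisons: 10

The merged array is [5, 6, 6, 7, 14, 16, 18, 22, 23, 23, 32], requiring 10 comparisons. The merge step runs in O(n) time where n is the total number of elements.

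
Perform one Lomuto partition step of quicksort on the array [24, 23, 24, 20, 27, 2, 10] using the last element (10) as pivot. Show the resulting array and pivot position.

Lomuto partition with pivot = 10:

Initial array: [24, 23, 24, 20, 27, 2, 10]

arr[0]=24 > 10: no swap
arr[1]=23 > 10: no swap
arr[2]=24 > 10: no swap
arr[3]=20 > 10: no swap
arr[4]=27 > 10: no swap
arr[5]=2 <= 10: swap with position 0, array becomes [2, 23, 24, 20, 27, 24, 10]

Place pivot at position 1: [2, 10, 24, 20, 27, 24, 23]
Pivot position: 1

After partitioning with pivot 10, the array becomes [2, 10, 24, 20, 27, 24, 23]. The pivot is placed at index 1. All elements to the left of the pivot are <= 10, and all elements to the right are > 10.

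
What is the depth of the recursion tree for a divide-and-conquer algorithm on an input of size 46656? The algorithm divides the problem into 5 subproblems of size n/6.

For divide and conquer with division factor 6:

Problem sizes at each level:
Level 0: 46656
Level 1: 7776
Level 2: 1296
Level 3: 216
Level 4: 36
Level 5: 6
Level 6: 1

The root is level 0 and the size-1 base case is level 6 (the tree spans levels 0 through 6, i.e. 7 levels counting the root), so the depth is the number of divisions: log_6(46656) = 6

The recursion tree depth is log_6(46656) = 6. At each level, the problem size is divided by 6, so it takes 6 divisions to reduce to a base case of size 1. The algorithm makes 5 recursive calls at each level.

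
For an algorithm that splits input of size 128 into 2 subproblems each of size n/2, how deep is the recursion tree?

For divide and conquer with division factor 2:

Problem sizes at each level:
Level 0: 128
Level 1: 64
Level 2: 32
Level 3: 16
Level 4: 8
Level 5: 4
Level 6: 2
Level 7: 1

The root is level 0 and the size-1 base case is level 7 (the tree spans levels 0 through 7, i.e. 8 levels counting the root), so the depth is the number of divisions: log_2(128) = 7

The recursion tree depth is log_2(128) = 7. At each level, the problem size is divided by 2, so it takes 7 divisions to reduce to a base case of size 1. The algorithm makes 2 recursive calls at each level.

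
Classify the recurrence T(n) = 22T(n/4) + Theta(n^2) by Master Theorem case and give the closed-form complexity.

Master Theorem for T(n) = 22T(n/4) + O(n^2):

a = 22, b = 4, c = 2
log_b(a) = log_4(22) = 2.2297

Case 1: c = 2 < log_4(22) = 2.2297
T(n) = O(n^(log_4 22))

For T(n) = 22T(n/4) + O(n^2): log_4(22) = 2.2297. This is Case 1 of the Master Theorem (c < log_b(a), work dominated by leaves), giving O(n^(log_4 22)).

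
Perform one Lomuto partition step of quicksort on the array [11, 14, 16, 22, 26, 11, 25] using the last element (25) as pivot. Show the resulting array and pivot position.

Lomuto partition with pivot = 25:

Initial array: [11, 14, 16, 22, 26, 11, 25]

arr[0]=11 <= 25: swap with position 0, array becomes [11, 14, 16, 22, 26, 11, 25]
arr[1]=14 <= 25: swap with position 1, array becomes [11, 14, 16, 22, 26, 11, 25]
arr[2]=16 <= 25: swap with position 2, array becomes [11, 14, 16, 22, 26, 11, 25]
arr[3]=22 <= 25: swap with position 3, array becomes [11, 14, 16, 22, 26, 11, 25]
arr[4]=26 > 25: no swap
arr[5]=11 <= 25: swap with position 4, array becomes [11, 14, 16, 22, 11, 26, 25]

Place pivot at position 5: [11, 14, 16, 22, 11, 25, 26]
Pivot position: 5

After partitioning with pivot 25, the array becomes [11, 14, 16, 22, 11, 25, 26]. The pivot is placed at index 5. All elements to the left of the pivot are <= 25, and all elements to the right are > 25.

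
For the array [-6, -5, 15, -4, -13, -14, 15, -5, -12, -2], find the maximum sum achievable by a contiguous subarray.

Using Kadane's algorithm on [-6, -5, 15, -4, -13, -14, 15, -5, -12, -2]:

Scanning through the array:
Position 1 (value -5): max_ending_here = -5, max_so_far = -5
Position 2 (value 15): max_ending_here = 15, max_so_far = 15
Position 3 (value -4): max_ending_here = 11, max_so_far = 15
Position 4 (value -13): max_ending_here = -2, max_so_far = 15
Position 5 (value -14): max_ending_here = -14, max_so_far = 15
Position 6 (value 15): max_ending_here = 15, max_so_far = 15
Position 7 (value -5): max_ending_here = 10, max_so_far = 15
Position 8 (value -12): max_ending_here = -2, max_so_far = 15
Position 9 (value -2): max_ending_here = -2, max_so_far = 15

Maximum subarray: [15]
Maximum sum: 15

The maximum subarray is [15] with sum 15. This subarray runs from index 2 to index 2.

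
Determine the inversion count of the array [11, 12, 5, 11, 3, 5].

Finding inversions in [11, 12, 5, 11, 3, 5]:

(0, 2): arr[0]=11 > arr[2]=5
(0, 4): arr[0]=11 > arr[4]=3
(0, 5): arr[0]=11 > arr[5]=5
(1, 2): arr[1]=12 > arr[2]=5
(1, 3): arr[1]=12 > arr[3]=11
(1, 4): arr[1]=12 > arr[4]=3
(1, 5): arr[1]=12 > arr[5]=5
(2, 4): arr[2]=5 > arr[4]=3
(3, 4): arr[3]=11 > arr[4]=3
(3, 5): arr[3]=11 > arr[5]=5

Total inversions: 10

The array has 10 inversion(s): (0,2), (0,4), (0,5), (1,2), (1,3), (1,4), (1,5), (2,4), (3,4), (3,5). Each pair (i,j) satisfies i < j and arr[i] > arr[j].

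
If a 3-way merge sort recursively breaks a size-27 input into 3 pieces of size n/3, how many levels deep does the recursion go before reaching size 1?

For divide and conquer with division factor 3:

Problem sizes at each level:
Level 0: 27
Level 1: 9
Level 2: 3
Level 3: 1

The root is level 0 and the size-1 base case is level 3 (the tree spans levels 0 through 3, i.e. 4 levels counting the root), so the depth is the number of divisions: log_3(27) = 3

The recursion tree depth is log_3(27) = 3. At each level, the problem size is divided by 3, so it takes 3 divisions to reduce to a base case of size 1. The algorithm makes 3 recursive calls at each level.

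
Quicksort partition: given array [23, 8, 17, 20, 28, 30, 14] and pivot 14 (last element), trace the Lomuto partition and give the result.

Lomuto partition with pivot = 14:

Initial array: [23, 8, 17, 20, 28, 30, 14]

arr[0]=23 > 14: no swap
arr[1]=8 <= 14: swap with position 0, array becomes [8, 23, 17, 20, 28, 30, 14]
arr[2]=17 > 14: no swap
arr[3]=20 > 14: no swap
arr[4]=28 > 14: no swap
arr[5]=30 > 14: no swap

Place pivot at position 1: [8, 14, 17, 20, 28, 30, 23]
Pivot position: 1

After partitioning with pivot 14, the array becomes [8, 14, 17, 20, 28, 30, 23]. The pivot is placed at index 1. All elements to the left of the pivot are <= 14, and all elements to the right are > 14.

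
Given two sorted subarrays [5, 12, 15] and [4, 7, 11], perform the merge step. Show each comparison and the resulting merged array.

Merging process:

Compare 5 vs 4: take 4 from right. Merged: [4]
Compare 5 vs 7: take 5 from left. Merged: [4, 5]
Compare 12 vs 7: take 7 from right. Merged: [4, 5, 7]
Compare 12 vs 11: take 11 from right. Merged: [4, 5, 7, 11]
Append remaining from left: [12, 15]. Merged: [4, 5, 7, 11, 12, 15]

Final merged array: [4, 5, 7, 11, 12, 15]
Total comparisons: 4

The merged array is [4, 5, 7, 11, 12, 15], requiring 4 comparisons. The merge step runs in O(n) time where n is the total number of elements.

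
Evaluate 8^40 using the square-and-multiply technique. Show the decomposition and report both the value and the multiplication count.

Computing 8^40 by squaring (build up from 8^1; each line after the first costs one multiplication):

8^1 = 8
8^2 = (8^1)^2 = 8^2 = 64
8^4 = (8^2)^2 = 64^2 = 4096
8^5 = 8 * 8^4 = 8 * 4096 = 32768
8^10 = (8^5)^2 = 32768^2 = 1073741824
8^20 = (8^10)^2 = 1073741824^2 = 1152921504606846976
8^40 = (8^20)^2 = 1152921504606846976^2 = 1329227995784915872903807060280344576

Result: 1329227995784915872903807060280344576
Multiplications needed: 6 (6 lines after 8^1)

8^40 = 1329227995784915872903807060280344576. Using exponentiation by squaring, this requires 6 multiplications. The key idea: if the exponent is even, square the half-power; if odd, multiply by the base once.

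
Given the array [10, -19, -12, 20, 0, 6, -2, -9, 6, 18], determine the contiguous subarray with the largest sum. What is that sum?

Using Kadane's algorithm on [10, -19, -12, 20, 0, 6, -2, -9, 6, 18]:

Scanning through the array:
Position 1 (value -19): max_ending_here = -9, max_so_far = 10
Position 2 (value -12): max_ending_here = -12, max_so_far = 10
Position 3 (value 20): max_ending_here = 20, max_so_far = 20
Position 4 (value 0): max_ending_here = 20, max_so_far = 20
Position 5 (value 6): max_ending_here = 26, max_so_far = 26
Position 6 (value -2): max_ending_here = 24, max_so_far = 26
Position 7 (value -9): max_ending_here = 15, max_so_far = 26
Position 8 (value 6): max_ending_here = 21, max_so_far = 26
Position 9 (value 18): max_ending_here = 39, max_so_far = 39

Maximum subarray: [20, 0, 6, -2, -9, 6, 18]
Maximum sum: 39

The maximum subarray is [20, 0, 6, -2, -9, 6, 18] with sum 39. This subarray runs from index 3 to index 9.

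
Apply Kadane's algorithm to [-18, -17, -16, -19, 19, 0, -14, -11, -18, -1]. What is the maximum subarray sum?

Using Kadane's algorithm on [-18, -17, -16, -19, 19, 0, -14, -11, -18, -1]:

Scanning through the array:
Position 1 (value -17): max_ending_here = -17, max_so_far = -17
Position 2 (value -16): max_ending_here = -16, max_so_far = -16
Position 3 (value -19): max_ending_here = -19, max_so_far = -16
Position 4 (value 19): max_ending_here = 19, max_so_far = 19
Position 5 (value 0): max_ending_here = 19, max_so_far = 19
Position 6 (value -14): max_ending_here = 5, max_so_far = 19
Position 7 (value -11): max_ending_here = -6, max_so_far = 19
Position 8 (value -18): max_ending_here = -18, max_so_far = 19
Position 9 (value -1): max_ending_here = -1, max_so_far = 19

Maximum subarray: [19]
Maximum sum: 19

The maximum subarray is [19] with sum 19. This subarray runs from index 4 to index 4.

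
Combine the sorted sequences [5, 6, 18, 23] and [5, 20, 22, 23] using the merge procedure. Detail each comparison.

Merging process:

Compare 5 vs 5: take 5 from left. Merged: [5]
Compare 6 vs 5: take 5 from right. Merged: [5, 5]
Compare 6 vs 20: take 6 from left. Merged: [5, 5, 6]
Compare 18 vs 20: take 18 from left. Merged: [5, 5, 6, 18]
Compare 23 vs 20: take 20 from right. Merged: [5, 5, 6, 18, 20]
Compare 23 vs 22: take 22 from right. Merged: [5, 5, 6, 18, 20, 22]
Compare 23 vs 23: take 23 from left. Merged: [5, 5, 6, 18, 20, 22, 23]
Append remaining from right: [23]. Merged: [5, 5, 6, 18, 20, 22, 23, 23]

Final merged array: [5, 5, 6, 18, 20, 22, 23, 23]
Total comparisons: 7

The merged array is [5, 5, 6, 18, 20, 22, 23, 23], requiring 7 comparisons. The merge step runs in O(n) time where n is the total number of elements.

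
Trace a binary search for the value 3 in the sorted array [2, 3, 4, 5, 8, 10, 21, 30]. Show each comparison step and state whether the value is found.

Binary search for 3 in [2, 3, 4, 5, 8, 10, 21, 30]:

lo=0, hi=7, mid=3, arr[mid]=5 -> 5 > 3, search left half
lo=0, hi=2, mid=1, arr[mid]=3 -> Found target at index 1!

Binary search finds 3 at index 1 after 2 comparisons. The search repeatedly halves the search space by comparing with the middle element.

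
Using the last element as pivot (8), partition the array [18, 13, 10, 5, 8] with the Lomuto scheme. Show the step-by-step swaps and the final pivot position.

Lomuto partition with pivot = 8:

Initial array: [18, 13, 10, 5, 8]

arr[0]=18 > 8: no swap
arr[1]=13 > 8: no swap
arr[2]=10 > 8: no swap
arr[3]=5 <= 8: swap with position 0, array becomes [5, 13, 10, 18, 8]

Place pivot at position 1: [5, 8, 10, 18, 13]
Pivot position: 1

After partitioning with pivot 8, the array becomes [5, 8, 10, 18, 13]. The pivot is placed at index 1. All elements to the left of the pivot are <= 8, and all elements to the right are > 8.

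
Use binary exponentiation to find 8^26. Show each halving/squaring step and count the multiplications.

Computing 8^26 by squaring (build up from 8^1; each line after the first costs one multiplication):

8^1 = 8
8^2 = (8^1)^2 = 8^2 = 64
8^3 = 8 * 8^2 = 8 * 64 = 512
8^6 = (8^3)^2 = 512^2 = 262144
8^12 = (8^6)^2 = 262144^2 = 68719476736
8^13 = 8 * 8^12 = 8 * 68719476736 = 549755813888
8^26 = (8^13)^2 = 549755813888^2 = 302231454903657293676544

Result: 302231454903657293676544
Multiplications needed: 6 (6 lines after 8^1)

8^26 = 302231454903657293676544. Using exponentiation by squaring, this requires 6 multiplications. The key idea: if the exponent is even, square the half-power; if odd, multiply by the base once.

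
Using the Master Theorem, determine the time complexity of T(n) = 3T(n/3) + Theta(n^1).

Master Theorem for T(n) = 3T(n/3) + O(n^1):

a = 3, b = 3, c = 1
log_b(a) = log_3(3) = 1.0000

Case 2: c = 1 = log_3(3) = 1.0000
T(n) = O(n^1 log n) = O(n log n)

For T(n) = 3T(n/3) + O(n^1): log_3(3) = 1.0000. This is Case 2 of the Master Theorem (c = log_b(a), equal work at all levels), giving O(n log n).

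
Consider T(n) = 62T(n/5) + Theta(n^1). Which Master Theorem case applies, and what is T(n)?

Master Theorem for T(n) = 62T(n/5) + O(n^1):

a = 62, b = 5, c = 1
log_b(a) = log_5(62) = 2.5643

Case 1: c = 1 < log_5(62) = 2.5643
T(n) = O(n^(log_5 62))

For T(n) = 62T(n/5) + O(n^1): log_5(62) = 2.5643. This is Case 1 of the Master Theorem (c < log_b(a), work dominated by leaves), giving O(n^(log_5 62)).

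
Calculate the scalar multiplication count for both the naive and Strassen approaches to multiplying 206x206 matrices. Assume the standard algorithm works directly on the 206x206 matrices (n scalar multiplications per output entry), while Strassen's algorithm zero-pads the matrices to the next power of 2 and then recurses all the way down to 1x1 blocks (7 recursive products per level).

Matrix multiplication for 206x206 matrices:

Strassen's algorithm requires power-of-2 dimensions. Pad 206x206 to 256x256 (next power of 2).

Standard algorithm: 206^3 = 8741816 multiplications
Strassen's algorithm: 7^(log2(256)) = 7^8 = 5764801 multiplications
Savings: 8741816 - 5764801 = 2977015 multiplications

Standard: 8741816 multiplications (206^3). Strassen: 5764801 multiplications (7^8, after padding to 256x256). Strassen reduces 8 recursive multiplications to 7 at each level.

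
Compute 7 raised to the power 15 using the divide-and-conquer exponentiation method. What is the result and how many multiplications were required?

Computing 7^15 by squaring (build up from 7^1; each line after the first costs one multiplication):

7^1 = 7
7^2 = (7^1)^2 = 7^2 = 49
7^3 = 7 * 7^2 = 7 * 49 = 343
7^6 = (7^3)^2 = 343^2 = 117649
7^7 = 7 * 7^6 = 7 * 117649 = 823543
7^14 = (7^7)^2 = 823543^2 = 678223072849
7^15 = 7 * 7^14 = 7 * 678223072849 = 4747561509943

Result: 4747561509943
Multiplications needed: 6 (6 lines after 7^1)

7^15 = 4747561509943. Using exponentiation by squaring, this requires 6 multiplications. The key idea: if the exponent is even, square the half-power; if odd, multiply by the base once.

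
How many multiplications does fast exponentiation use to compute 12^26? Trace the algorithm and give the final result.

Computing 12^26 by squaring (build up from 12^1; each line after the first costs one multiplication):

12^1 = 12
12^2 = (12^1)^2 = 12^2 = 144
12^3 = 12 * 12^2 = 12 * 144 = 1728
12^6 = (12^3)^2 = 1728^2 = 2985984
12^12 = (12^6)^2 = 2985984^2 = 8916100448256
12^13 = 12 * 12^12 = 12 * 8916100448256 = 106993205379072
12^26 = (12^13)^2 = 106993205379072^2 = 11447545997288281555215581184

Result: 11447545997288281555215581184
Multiplications needed: 6 (6 lines after 12^1)

12^26 = 11447545997288281555215581184. Using exponentiation by squaring, this requires 6 multiplications. The key idea: if the exponent is even, square the half-power; if odd, multiply by the base once.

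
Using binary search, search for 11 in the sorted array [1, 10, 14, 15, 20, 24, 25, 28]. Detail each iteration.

Binary search for 11 in [1, 10, 14, 15, 20, 24, 25, 28]:

lo=0, hi=7, mid=3, arr[mid]=15 -> 15 > 11, search left half
lo=0, hi=2, mid=1, arr[mid]=10 -> 10 < 11, search right half
lo=2, hi=2, mid=2, arr[mid]=14 -> 14 > 11, search left half
lo=2 > hi=1, target 11 not found

Binary search determines that 11 is not in the array after 3 comparisons. The search space was exhausted without finding the target.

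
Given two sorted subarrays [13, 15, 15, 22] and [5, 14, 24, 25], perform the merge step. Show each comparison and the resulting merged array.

Merging process:

Compare 13 vs 5: take 5 from right. Merged: [5]
Compare 13 vs 14: take 13 from left. Merged: [5, 13]
Compare 15 vs 14: take 14 from right. Merged: [5, 13, 14]
Compare 15 vs 24: take 15 from left. Merged: [5, 13, 14, 15]
Compare 15 vs 24: take 15 from left. Merged: [5, 13, 14, 15, 15]
Compare 22 vs 24: take 22 from left. Merged: [5, 13, 14, 15, 15, 22]
Append remaining from right: [24, 25]. Merged: [5, 13, 14, 15, 15, 22, 24, 25]

Final merged array: [5, 13, 14, 15, 15, 22, 24, 25]
Total comparisons: 6

The merged array is [5, 13, 14, 15, 15, 22, 24, 25], requiring 6 comparisons. The merge step runs in O(n) time where n is the total number of elements.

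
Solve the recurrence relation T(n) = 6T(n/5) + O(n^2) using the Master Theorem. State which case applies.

Master Theorem for T(n) = 6T(n/5) + O(n^2):

a = 6, b = 5, c = 2
log_b(a) = log_5(6) = 1.1133

Case 3: c = 2 > log_5(6) = 1.1133
T(n) = O(n^2) = O(n^2)

For T(n) = 6T(n/5) + O(n^2): log_5(6) = 1.1133. This is Case 3 of the Master Theorem (c > log_b(a), work dominated by root), giving O(n^2).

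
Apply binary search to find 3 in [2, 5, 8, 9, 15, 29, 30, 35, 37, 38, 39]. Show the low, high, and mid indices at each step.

Binary search for 3 in [2, 5, 8, 9, 15, 29, 30, 35, 37, 38, 39]:

lo=0, hi=10, mid=5, arr[mid]=29 -> 29 > 3, search left half
lo=0, hi=4, mid=2, arr[mid]=8 -> 8 > 3, search left half
lo=0, hi=1, mid=0, arr[mid]=2 -> 2 < 3, search right half
lo=1, hi=1, mid=1, arr[mid]=5 -> 5 > 3, search left half
lo=1 > hi=0, target 3 not found

Binary search determines that 3 is not in the array after 4 comparisons. The search space was exhausted without finding the target.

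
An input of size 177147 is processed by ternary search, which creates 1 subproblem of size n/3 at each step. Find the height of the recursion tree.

For divide and conquer with division factor 3:

Problem sizes at each level:
Level 0: 177147
Level 1: 59049
Level 2: 19683
Level 3: 6561
Level 4: 2187
Level 5: 729
Level 6: 243
Level 7: 81
Level 8: 27
Level 9: 9
Level 10: 3
Level 11: 1

The root is level 0 and the size-1 base case is level 11 (the tree spans levels 0 through 11, i.e. 12 levels counting the root), so the depth is the number of divisions: log_3(177147) = 11

The recursion tree depth is log_3(177147) = 11. At each level, the problem size is divided by 3, so it takes 11 divisions to reduce to a base case of size 1. The algorithm makes 1 recursive call at each level.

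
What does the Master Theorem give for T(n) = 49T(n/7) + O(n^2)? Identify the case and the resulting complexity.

Master Theorem for T(n) = 49T(n/7) + O(n^2):

a = 49, b = 7, c = 2
log_b(a) = log_7(49) = 2.0000

Case 2: c = 2 = log_7(49) = 2.0000
T(n) = O(n^2 log n) = O(n^2 log n)

For T(n) = 49T(n/7) + O(n^2): log_7(49) = 2.0000. This is Case 2 of the Master Theorem (c = log_b(a), equal work at all levels), giving O(n^2 log n).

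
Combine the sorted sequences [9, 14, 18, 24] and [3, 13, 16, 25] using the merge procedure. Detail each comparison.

Merging process:

Compare 9 vs 3: take 3 from right. Merged: [3]
Compare 9 vs 13: take 9 from left. Merged: [3, 9]
Compare 14 vs 13: take 13 from right. Merged: [3, 9, 13]
Compare 14 vs 16: take 14 from left. Merged: [3, 9, 13, 14]
Compare 18 vs 16: take 16 from right. Merged: [3, 9, 13, 14, 16]
Compare 18 vs 25: take 18 from left. Merged: [3, 9, 13, 14, 16, 18]
Compare 24 vs 25: take 24 from left. Merged: [3, 9, 13, 14, 16, 18, 24]
Append remaining from right: [25]. Merged: [3, 9, 13, 14, 16, 18, 24, 25]

Final merged array: [3, 9, 13, 14, 16, 18, 24, 25]
Total comparisons: 7

The merged array is [3, 9, 13, 14, 16, 18, 24, 25], requiring 7 comparisons. The merge step runs in O(n) time where n is the total number of elements.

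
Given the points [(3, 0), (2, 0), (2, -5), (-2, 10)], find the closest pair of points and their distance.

Computing all pairwise distances among 4 points:

d((3, 0), (2, 0)) = 1.0 <-- minimum
d((3, 0), (2, -5)) = 5.099
d((3, 0), (-2, 10)) = 11.1803
d((2, 0), (2, -5)) = 5.0
d((2, 0), (-2, 10)) = 10.7703
d((2, -5), (-2, 10)) = 15.5242

Closest pair: (3, 0) and (2, 0) with distance 1.0

The closest pair is (3, 0) and (2, 0) with Euclidean distance 1.0. For 4 points, brute-force pairwise comparison is shown above. For large n, the divide-and-conquer algorithm (sort by x, recurse on halves, check the dividing strip) achieves O(n log n).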